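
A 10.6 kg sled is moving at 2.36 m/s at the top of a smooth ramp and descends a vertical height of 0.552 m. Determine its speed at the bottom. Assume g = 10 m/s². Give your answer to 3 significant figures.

Equating total energy at the two states: ½mv₀² + mgh = ½mv²
The mass cancels from both sides.
v² = v₀² + 2gh = (2.36)² + 2(10)(0.552) = 16.610
v = √16.610 = 4.075 m/s

v = 4.08 m/s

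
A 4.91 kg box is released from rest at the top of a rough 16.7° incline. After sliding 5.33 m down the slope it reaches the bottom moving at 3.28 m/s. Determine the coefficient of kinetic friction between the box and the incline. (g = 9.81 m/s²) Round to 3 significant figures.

mgh = ½mv² + μ_k (mg cosθ) L, with h = L sinθ
mgL sinθ = 73.774 J; ½mv² = 26.412 J
W_f = 73.774 − 26.412 = 47.36 J
μ_k = W_f/(mg cosθ · L) = 47.36/(46.14 × 5.33) = 0.1926

μ_k = 0.193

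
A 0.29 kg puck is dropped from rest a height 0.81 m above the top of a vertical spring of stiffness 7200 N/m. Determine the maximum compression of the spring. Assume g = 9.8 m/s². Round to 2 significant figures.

Let x be the compression. The total drop is H + x, and the puck is instantaneously at rest at max compression, so energy conservation gives:
mg(H + x) = ½kx²
½(7200)x² − (0.29)(9.8)x − (0.29)(9.8)(0.81) = 0
3600x² − 2.842x − 2.302 = 0
x = [2.842 + √(8.077 + 33149)]/(2 × 3600) = 0.02569 m

x = 0.026 m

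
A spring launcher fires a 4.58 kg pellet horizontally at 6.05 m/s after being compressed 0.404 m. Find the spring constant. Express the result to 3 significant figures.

k = 1030 N/m

Energy stored in the spring equals the launch KE: ½kx² = ½mv²
k = mv²/x² = (4.58)(6.05)²/(0.404)² = 1027 N/m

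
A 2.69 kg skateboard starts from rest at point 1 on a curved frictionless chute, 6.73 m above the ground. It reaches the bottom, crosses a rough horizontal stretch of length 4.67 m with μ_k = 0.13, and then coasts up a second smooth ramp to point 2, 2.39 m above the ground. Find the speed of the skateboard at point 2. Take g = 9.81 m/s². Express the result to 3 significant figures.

Energy at 1: mgh₁ = (2.69)(9.81)(6.73) = 177.60 J
Friction loss: W_f = μ_k mg d = 16.02 J
At 2: ½mv² + mgh₂ = mgh₁ − W_f
½mv² = 177.60 − 16.02 − 63.069 = 98.507 J
v = √(2 × 98.507/2.69) = 8.558 m/s

v = 8.56 m/s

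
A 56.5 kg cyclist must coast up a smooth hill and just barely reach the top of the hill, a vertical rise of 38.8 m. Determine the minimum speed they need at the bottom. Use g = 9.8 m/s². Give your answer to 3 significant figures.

At the top they are momentarily at rest, so all KE converts to PE: ½mv² = mgh
v = √(2gh) = √(2 × 9.8 × 38.8) = 27.58 m/s

v = 27.6 m/s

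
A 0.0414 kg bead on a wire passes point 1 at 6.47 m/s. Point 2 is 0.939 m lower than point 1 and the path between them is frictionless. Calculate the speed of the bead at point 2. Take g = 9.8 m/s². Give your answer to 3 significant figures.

v = 7.76 m/s

By conservation of mechanical energy, ½mv₀² + mgh = ½mv²
v² = v₀² + 2gh = (6.47)² + 2(9.8)(0.939) = 60.265
v = √60.265 = 7.763 m/s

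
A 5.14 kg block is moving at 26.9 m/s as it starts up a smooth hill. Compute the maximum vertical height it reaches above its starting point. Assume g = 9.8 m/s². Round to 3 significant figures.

Setting KE at the bottom equal to PE gained: ½mv² = mgh
h = v²/(2g) = 26.9²/(2 × 9.8) = 36.92 m

h = 36.9 m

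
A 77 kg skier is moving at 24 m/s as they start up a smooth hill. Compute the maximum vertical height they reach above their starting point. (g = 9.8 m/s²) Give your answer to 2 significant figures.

Setting KE at the bottom equal to PE gained: ½mv² = mgh
h = v²/(2g) = 24²/(2 × 9.8) = 29.39 m

h = 29 m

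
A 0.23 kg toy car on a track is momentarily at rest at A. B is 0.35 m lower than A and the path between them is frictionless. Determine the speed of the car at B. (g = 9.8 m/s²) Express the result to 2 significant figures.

v = 2.6 m/s

Energy conservation between the two points: mgh = ½mv²
v = √(2gh) = √(2 × 9.8 × 0.35) = √6.8600 = 2.619 m/s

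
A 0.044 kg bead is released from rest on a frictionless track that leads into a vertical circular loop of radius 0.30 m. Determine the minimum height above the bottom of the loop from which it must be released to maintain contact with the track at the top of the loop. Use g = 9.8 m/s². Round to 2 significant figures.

h = 0.75 m

At the top, for minimum speed gravity alone supplies the centripetal force: mg = mv_top²/r ⇒ v_top² = gr = 2.940 m²/s²
Energy conservation from release height h to the top (height 2r): mgh = ½mv_top² + mg(2r)
h = v_top²/(2g) + 2r = r/2 + 2r = 5r/2 = 0.7500 m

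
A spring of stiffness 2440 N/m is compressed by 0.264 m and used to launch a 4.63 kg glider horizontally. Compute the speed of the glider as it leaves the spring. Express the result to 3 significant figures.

Spring PE converts entirely to kinetic energy: ½kx² = ½mv²
v = x√(k/m) = 0.264 × √(2440/4.63) = 6.060 m/s

v = 6.06 m/s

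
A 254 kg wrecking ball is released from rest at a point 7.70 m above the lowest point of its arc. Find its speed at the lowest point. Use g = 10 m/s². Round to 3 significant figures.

v = 12.4 m/s

Energy conservation between the two points: mgh = ½mv²
The mass cancels from both sides.
v = √(2gh) = √(2 × 10 × 7.70) = √154.00 = 12.41 m/s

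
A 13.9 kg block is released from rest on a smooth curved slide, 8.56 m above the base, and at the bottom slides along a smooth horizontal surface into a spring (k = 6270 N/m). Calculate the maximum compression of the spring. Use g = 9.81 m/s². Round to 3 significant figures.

x = 0.610 m

Energy conservation (no friction) from release to max compression: mgh = ½kx²
x = √(2mgh/k) = √(2 × 13.9 × 9.81 × 8.56 / 6270) = 0.6102 m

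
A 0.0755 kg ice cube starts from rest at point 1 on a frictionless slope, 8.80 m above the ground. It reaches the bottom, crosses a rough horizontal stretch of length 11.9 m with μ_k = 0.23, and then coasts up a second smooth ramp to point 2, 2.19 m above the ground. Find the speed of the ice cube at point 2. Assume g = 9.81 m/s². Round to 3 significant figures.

Energy at 1: mgh₁ = (0.0755)(9.81)(8.80) = 6.5178 J
Friction loss: W_f = μ_k mg d = 2.027 J
At 2: ½mv² + mgh₂ = mgh₁ − W_f
½mv² = 6.5178 − 2.027 − 1.6220 = 2.8686 J
v = √(2 × 2.8686/0.0755) = 8.717 m/s

v = 8.72 m/s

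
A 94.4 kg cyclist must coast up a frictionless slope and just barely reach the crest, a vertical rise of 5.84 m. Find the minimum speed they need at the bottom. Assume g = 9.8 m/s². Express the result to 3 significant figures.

v = 10.7 m/s

At the top they are momentarily at rest, so all KE converts to PE: ½mv² = mgh
v = √(2gh) = √(2 × 9.8 × 5.84) = 10.70 m/s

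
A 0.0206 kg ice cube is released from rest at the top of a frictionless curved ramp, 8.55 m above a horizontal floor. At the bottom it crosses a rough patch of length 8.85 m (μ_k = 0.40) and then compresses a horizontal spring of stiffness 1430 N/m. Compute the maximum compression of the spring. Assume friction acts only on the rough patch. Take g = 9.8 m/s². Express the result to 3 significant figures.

Initial energy: E₁ = mgh = (0.0206)(9.8)(8.55) = 1.7261 J
Friction removes W_f = μ_k mg d = (0.40)(0.0206)(9.8)(8.85) = 0.7147 J
Energy reaching the spring: E = 1.7261 − 0.7147 = 1.0114 J
At max compression ½kx² = E ⇒ x = √(2E/k) = √(2 × 1.0114/1430) = 0.03761 m

x = 0.0376 m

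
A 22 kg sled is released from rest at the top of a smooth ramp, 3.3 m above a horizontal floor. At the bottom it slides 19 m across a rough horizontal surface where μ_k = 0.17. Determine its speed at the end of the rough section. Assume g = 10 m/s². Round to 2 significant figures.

Energy bookkeeping (friction removes W_f = μ_k N d):
mgh = ½mv² + μ_k m g d
W_f = μ_k mg d = (0.17)(22)(10)(19) = 710.6 J
½mv² = mgh − W_f = 726.00 − 710.6 = 15.400 J
v = √(2 × 15.400/22) = 1.183 m/s

v = 1.2 m/s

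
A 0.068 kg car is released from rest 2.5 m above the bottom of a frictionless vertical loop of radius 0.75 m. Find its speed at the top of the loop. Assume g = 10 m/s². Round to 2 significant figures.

Energy conservation: mgh = ½mv_top² + mg(2r)
v_top² = 2g(h − 2r) = 2(10)(2.5 − 1.500) = 20.00
v_top = 4.472 m/s

v = 4.5 m/s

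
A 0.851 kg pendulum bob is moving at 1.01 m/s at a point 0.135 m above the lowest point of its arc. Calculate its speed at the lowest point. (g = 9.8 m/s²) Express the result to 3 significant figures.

Energy conservation between the two points: ½mv₀² + mgh = ½mv²
The mass cancels from both sides.
v² = v₀² + 2gh = (1.01)² + 2(9.8)(0.135) = 3.6661
v = √3.6661 = 1.915 m/s

v = 1.91 m/s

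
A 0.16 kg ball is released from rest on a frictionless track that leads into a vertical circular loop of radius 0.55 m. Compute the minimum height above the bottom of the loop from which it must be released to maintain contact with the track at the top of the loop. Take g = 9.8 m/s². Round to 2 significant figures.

h = 1.4 m

At the top, for minimum speed gravity alone supplies the centripetal force: mg = mv_top²/r ⇒ v_top² = gr = 5.390 m²/s²
Energy conservation from release height h to the top (height 2r): mgh = ½mv_top² + mg(2r)
h = v_top²/(2g) + 2r = r/2 + 2r = 5r/2 = 1.375 m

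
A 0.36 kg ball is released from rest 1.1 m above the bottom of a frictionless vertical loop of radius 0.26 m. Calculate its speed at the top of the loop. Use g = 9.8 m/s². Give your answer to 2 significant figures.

Energy conservation: mgh = ½mv_top² + mg(2r)
v_top² = 2g(h − 2r) = 2(9.8)(1.1 − 0.5200) = 11.37
v_top = 3.372 m/s

v = 3.4 m/s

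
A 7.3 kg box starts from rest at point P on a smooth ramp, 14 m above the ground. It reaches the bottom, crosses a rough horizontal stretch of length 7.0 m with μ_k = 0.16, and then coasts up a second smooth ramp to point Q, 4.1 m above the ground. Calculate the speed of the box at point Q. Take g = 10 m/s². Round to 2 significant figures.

Energy at P: mgh₁ = (7.3)(10)(14) = 1022.0 J
Friction loss: W_f = μ_k mg d = 81.76 J
At Q: ½mv² + mgh₂ = mgh₁ − W_f
½mv² = 1022.0 − 81.76 − 299.30 = 640.94 J
v = √(2 × 640.94/7.3) = 13.25 m/s

v = 13 m/s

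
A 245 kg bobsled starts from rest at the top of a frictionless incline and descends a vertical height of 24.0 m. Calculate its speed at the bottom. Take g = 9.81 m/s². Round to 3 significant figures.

Equating total energy at the two states: mgh = ½mv²
v = √(2gh) = √(2 × 9.81 × 24.0) = √470.88 = 21.70 m/s

v = 21.7 m/s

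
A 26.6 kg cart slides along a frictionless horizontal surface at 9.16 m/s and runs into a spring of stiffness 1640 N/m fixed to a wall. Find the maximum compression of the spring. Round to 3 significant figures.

x = 1.17 m

At max compression the cart is momentarily at rest: ½mv² = ½kx²
x = v√(m/k) = 9.16 × √(26.6/1640) = 1.167 m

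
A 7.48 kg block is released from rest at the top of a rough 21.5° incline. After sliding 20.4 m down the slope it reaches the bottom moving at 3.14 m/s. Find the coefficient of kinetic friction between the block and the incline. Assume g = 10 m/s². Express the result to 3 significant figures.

μ_k = 0.368

The energy dissipated by friction is the PE lost minus the KE gained:
mgL sinθ = 559.25 J; ½mv² = 36.875 J
W_f = 559.25 − 36.875 = 522.4 J
μ_k = W_f/(mg cosθ · L) = 522.4/(69.60 × 20.4) = 0.3679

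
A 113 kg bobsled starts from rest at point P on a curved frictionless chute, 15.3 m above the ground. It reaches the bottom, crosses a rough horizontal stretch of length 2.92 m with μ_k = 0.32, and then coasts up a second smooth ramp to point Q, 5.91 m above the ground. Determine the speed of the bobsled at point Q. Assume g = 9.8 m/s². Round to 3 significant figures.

v = 12.9 m/s

Energy at P: mgh₁ = (113)(9.8)(15.3) = 16943 J
Friction loss: W_f = μ_k mg d = 1035 J
At Q: ½mv² + mgh₂ = mgh₁ − W_f
½mv² = 16943 − 1035 − 6544.7 = 9363.7 J
v = √(2 × 9363.7/113) = 12.87 m/s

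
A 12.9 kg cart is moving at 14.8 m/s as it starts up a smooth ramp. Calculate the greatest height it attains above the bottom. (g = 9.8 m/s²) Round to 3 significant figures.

h = 11.2 m

By energy conservation, ½mv² = mgh
h = v²/(2g) = 14.8²/(2 × 9.8) = 11.18 m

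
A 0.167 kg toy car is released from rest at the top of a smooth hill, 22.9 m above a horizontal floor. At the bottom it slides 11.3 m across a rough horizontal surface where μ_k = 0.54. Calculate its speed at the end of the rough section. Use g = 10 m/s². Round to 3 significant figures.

v = 18.3 m/s

Applying the work–energy principle:
mgh = ½mv² + μ_k m g d
W_f = μ_k mg d = (0.54)(0.167)(10)(11.3) = 10.19 J
½mv² = mgh − W_f = 38.243 − 10.19 = 28.053 J
v = √(2 × 28.053/0.167) = 18.33 m/s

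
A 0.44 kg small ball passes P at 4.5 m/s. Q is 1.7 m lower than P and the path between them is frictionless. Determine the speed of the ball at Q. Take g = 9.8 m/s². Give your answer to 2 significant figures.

v = 7.3 m/s

By conservation of mechanical energy, ½mv₀² + mgh = ½mv²
v² = v₀² + 2gh = (4.5)² + 2(9.8)(1.7) = 53.570
v = √53.570 = 7.319 m/s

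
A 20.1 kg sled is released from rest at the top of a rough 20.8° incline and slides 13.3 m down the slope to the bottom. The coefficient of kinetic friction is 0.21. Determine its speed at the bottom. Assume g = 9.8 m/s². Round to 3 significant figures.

v = 6.43 m/s

Taking the bottom as reference, mgh = ½mv² + μ_k N L with h = L sinθ, N = mg cosθ:
mgh = mgL sinθ = (20.1)(9.8)(13.3)sin20.8° = 930.32 J
W_f = μ_k mg cosθ · L = (0.21)(20.1)(9.8)cos20.8°·13.3 = 514.3 J
½mv² = 930.32 − 514.3 = 416.01 J
v = √(2 × 416.01/20.1) = 6.434 m/s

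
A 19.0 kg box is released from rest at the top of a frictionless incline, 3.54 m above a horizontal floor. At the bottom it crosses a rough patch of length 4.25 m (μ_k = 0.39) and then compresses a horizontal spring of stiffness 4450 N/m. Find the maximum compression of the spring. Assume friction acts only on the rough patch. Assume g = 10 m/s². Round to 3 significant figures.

x = 0.401 m

Initial energy: E₁ = mgh = (19.0)(10)(3.54) = 672.60 J
Friction removes W_f = μ_k mg d = (0.39)(19.0)(10)(4.25) = 314.9 J
Energy reaching the spring: E = 672.60 − 314.9 = 357.68 J
At max compression ½kx² = E ⇒ x = √(2E/k) = √(2 × 357.68/4450) = 0.4009 m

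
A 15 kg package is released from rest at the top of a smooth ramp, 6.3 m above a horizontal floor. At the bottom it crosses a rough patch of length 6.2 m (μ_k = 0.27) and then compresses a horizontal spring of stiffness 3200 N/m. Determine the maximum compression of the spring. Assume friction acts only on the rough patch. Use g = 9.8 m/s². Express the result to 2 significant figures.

Initial energy: E₁ = mgh = (15)(9.8)(6.3) = 926.10 J
Friction removes W_f = μ_k mg d = (0.27)(15)(9.8)(6.2) = 246.1 J
Energy reaching the spring: E = 926.10 − 246.1 = 680.02 J
At max compression ½kx² = E ⇒ x = √(2E/k) = √(2 × 680.02/3200) = 0.6519 m

x = 0.65 m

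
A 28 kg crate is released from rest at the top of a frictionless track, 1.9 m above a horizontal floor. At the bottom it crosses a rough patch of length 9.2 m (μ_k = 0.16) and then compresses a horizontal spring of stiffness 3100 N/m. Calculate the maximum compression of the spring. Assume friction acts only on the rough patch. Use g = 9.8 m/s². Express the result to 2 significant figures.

x = 0.28 m

Initial energy: E₁ = mgh = (28)(9.8)(1.9) = 521.36 J
Friction removes W_f = μ_k mg d = (0.16)(28)(9.8)(9.2) = 403.9 J
Energy reaching the spring: E = 521.36 − 403.9 = 117.44 J
At max compression ½kx² = E ⇒ x = √(2E/k) = √(2 × 117.44/3100) = 0.2753 m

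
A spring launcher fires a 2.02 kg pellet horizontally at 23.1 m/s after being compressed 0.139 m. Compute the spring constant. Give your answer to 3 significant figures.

k = 55800 N/m

Energy stored in the spring equals the launch KE: ½kx² = ½mv²
k = mv²/x² = (2.02)(23.1)²/(0.139)² = 55789 N/m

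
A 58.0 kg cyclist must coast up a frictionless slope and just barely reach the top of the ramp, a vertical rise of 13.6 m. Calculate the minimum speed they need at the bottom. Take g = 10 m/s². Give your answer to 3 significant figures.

v = 16.5 m/s

At the top they are momentarily at rest, so all KE converts to PE: ½mv² = mgh
v = √(2gh) = √(2 × 10 × 13.6) = 16.49 m/s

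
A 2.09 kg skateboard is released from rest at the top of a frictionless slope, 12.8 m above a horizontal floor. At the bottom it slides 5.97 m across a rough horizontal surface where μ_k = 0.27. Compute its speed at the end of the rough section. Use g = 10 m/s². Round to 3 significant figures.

v = 15.0 m/s

Energy bookkeeping (friction removes W_f = μ_k N d):
mgh = ½mv² + μ_k m g d
W_f = μ_k mg d = (0.27)(2.09)(10)(5.97) = 33.69 J
½mv² = mgh − W_f = 267.52 − 33.69 = 233.83 J
v = √(2 × 233.83/2.09) = 14.96 m/s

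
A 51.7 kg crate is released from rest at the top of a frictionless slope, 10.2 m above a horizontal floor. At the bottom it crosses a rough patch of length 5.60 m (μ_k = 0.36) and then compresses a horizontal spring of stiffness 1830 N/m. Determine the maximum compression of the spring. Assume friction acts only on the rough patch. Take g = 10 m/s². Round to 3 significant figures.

Initial energy: E₁ = mgh = (51.7)(10)(10.2) = 5273.4 J
Friction removes W_f = μ_k mg d = (0.36)(51.7)(10)(5.60) = 1042 J
Energy reaching the spring: E = 5273.4 − 1042 = 4231.1 J
At max compression ½kx² = E ⇒ x = √(2E/k) = √(2 × 4231.1/1830) = 2.150 m

x = 2.15 m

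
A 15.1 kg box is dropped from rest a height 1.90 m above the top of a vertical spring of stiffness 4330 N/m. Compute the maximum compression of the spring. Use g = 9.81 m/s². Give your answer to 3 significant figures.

x = 0.396 m

Let x be the compression. The total drop is H + x, and the box is instantaneously at rest at max compression, so energy conservation gives:
mg(H + x) = ½kx²
½(4330)x² − (15.1)(9.81)x − (15.1)(9.81)(1.90) = 0
2165x² − 148.1x − 281.4 = 0
x = [148.1 + √(21943 + 2.4373e+06)]/(2 × 2165) = 0.3964 m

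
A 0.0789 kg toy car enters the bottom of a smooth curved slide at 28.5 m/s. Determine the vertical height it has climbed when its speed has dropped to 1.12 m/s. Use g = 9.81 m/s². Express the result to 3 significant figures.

h = 41.3 m

Energy balance between the two points: ½mv₁² = ½mv₂² + mgh
h = (v₁² − v₂²)/(2g) = (28.5² − 1.12²)/(2 × 9.81) = 41.34 m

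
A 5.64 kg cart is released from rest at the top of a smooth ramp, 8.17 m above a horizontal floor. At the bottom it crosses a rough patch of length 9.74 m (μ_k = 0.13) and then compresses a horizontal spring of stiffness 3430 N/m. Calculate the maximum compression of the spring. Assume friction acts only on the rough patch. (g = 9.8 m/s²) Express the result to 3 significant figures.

x = 0.472 m

Initial energy: E₁ = mgh = (5.64)(9.8)(8.17) = 451.57 J
Friction removes W_f = μ_k mg d = (0.13)(5.64)(9.8)(9.74) = 69.99 J
Energy reaching the spring: E = 451.57 − 69.99 = 381.59 J
At max compression ½kx² = E ⇒ x = √(2E/k) = √(2 × 381.59/3430) = 0.4717 m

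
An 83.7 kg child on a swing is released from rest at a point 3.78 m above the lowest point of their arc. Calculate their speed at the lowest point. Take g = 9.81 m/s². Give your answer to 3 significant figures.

v = 8.61 m/s

Energy conservation between the two points: mgh = ½mv²
The mass cancels from both sides.
v = √(2gh) = √(2 × 9.81 × 3.78) = √74.164 = 8.612 m/s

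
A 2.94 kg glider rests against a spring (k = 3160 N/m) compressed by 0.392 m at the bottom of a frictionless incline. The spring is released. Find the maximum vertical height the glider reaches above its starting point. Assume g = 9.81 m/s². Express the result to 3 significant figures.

Energy conservation from release to the highest point: ½kx² = mgh
h = kx²/(2mg) = (3160)(0.392)²/(2 × 2.94 × 9.81) = 8.418 m

h = 8.42 m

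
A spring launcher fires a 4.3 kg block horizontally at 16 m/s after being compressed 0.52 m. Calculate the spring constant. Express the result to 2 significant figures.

Energy stored in the spring equals the launch KE: ½kx² = ½mv²
k = mv²/x² = (4.3)(16)²/(0.52)² = 4071 N/m

k = 4100 N/m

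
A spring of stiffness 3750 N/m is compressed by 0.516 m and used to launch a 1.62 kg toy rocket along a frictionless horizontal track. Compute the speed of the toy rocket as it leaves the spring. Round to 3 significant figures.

v = 24.8 m/s

Spring PE converts entirely to kinetic energy: ½kx² = ½mv²
v = x√(k/m) = 0.516 × √(3750/1.62) = 24.83 m/s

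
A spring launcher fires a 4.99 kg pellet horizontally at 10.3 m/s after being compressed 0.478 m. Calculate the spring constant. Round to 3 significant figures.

½kx² = ½mv²
k = mv²/x² = (4.99)(10.3)²/(0.478)² = 2317 N/m

k = 2320 N/m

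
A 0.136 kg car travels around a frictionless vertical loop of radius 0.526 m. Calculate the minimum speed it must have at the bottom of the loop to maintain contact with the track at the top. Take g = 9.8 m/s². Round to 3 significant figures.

v = 5.08 m/s

At the top: mg = mv_top²/r ⇒ v_top² = gr = 5.155 m²/s²
Energy from bottom to top (height 2r): ½mv_bot² = ½mv_top² + mg(2r)
v_bot² = gr + 4gr = 5gr = 25.77
v_bot = √(5gr) = 5.077 m/s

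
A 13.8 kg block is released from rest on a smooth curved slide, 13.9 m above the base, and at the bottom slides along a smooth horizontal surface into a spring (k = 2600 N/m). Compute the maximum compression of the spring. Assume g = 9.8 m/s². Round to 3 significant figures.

Gravitational PE at the top equals spring PE at max compression: mgh = ½kx²
x = √(2mgh/k) = √(2 × 13.8 × 9.8 × 13.9 / 2600) = 1.203 m

x = 1.20 m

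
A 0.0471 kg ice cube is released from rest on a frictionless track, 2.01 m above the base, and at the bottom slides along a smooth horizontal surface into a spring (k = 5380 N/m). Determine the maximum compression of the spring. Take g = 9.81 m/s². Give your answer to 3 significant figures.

Energy conservation (no friction) from release to max compression: mgh = ½kx²
x = √(2mgh/k) = √(2 × 0.0471 × 9.81 × 2.01 / 5380) = 0.01858 m

x = 0.0186 m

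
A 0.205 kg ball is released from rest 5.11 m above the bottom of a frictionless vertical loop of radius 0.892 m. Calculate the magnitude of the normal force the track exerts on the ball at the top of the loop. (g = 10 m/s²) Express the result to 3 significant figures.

Energy from release to top (height 2r): mgh = ½mv_top² + mg(2r)
v_top² = 2g(h − 2r) = 2(10)(5.11 − 1.784) = 66.520 m²/s²
At the top, both N and weight point toward the centre: N + mg = mv_top²/r
N = m(v_top²/r − g) = 0.205(66.520/0.892 − 10) = 13.24 N

N = 13.2 N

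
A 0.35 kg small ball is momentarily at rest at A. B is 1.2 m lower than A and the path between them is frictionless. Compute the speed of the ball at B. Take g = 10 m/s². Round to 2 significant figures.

v = 4.9 m/s

Energy conservation between the two points: mgh = ½mv²
v = √(2gh) = √(2 × 10 × 1.2) = √24.000 = 4.899 m/s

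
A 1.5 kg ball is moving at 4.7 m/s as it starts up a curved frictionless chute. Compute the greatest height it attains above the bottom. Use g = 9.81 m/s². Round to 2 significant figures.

Setting KE at the bottom equal to PE gained: ½mv² = mgh
h = v²/(2g) = 4.7²/(2 × 9.81) = 1.126 m

h = 1.1 m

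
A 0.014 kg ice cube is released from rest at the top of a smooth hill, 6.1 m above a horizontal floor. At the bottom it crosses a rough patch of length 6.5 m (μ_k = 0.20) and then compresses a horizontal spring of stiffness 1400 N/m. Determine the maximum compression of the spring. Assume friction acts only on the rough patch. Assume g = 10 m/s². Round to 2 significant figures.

Initial energy: E₁ = mgh = (0.014)(10)(6.1) = 0.85400 J
Friction removes W_f = μ_k mg d = (0.20)(0.014)(10)(6.5) = 0.1820 J
Energy reaching the spring: E = 0.85400 − 0.1820 = 0.67200 J
At max compression ½kx² = E ⇒ x = √(2E/k) = √(2 × 0.67200/1400) = 0.03098 m

x = 0.031 m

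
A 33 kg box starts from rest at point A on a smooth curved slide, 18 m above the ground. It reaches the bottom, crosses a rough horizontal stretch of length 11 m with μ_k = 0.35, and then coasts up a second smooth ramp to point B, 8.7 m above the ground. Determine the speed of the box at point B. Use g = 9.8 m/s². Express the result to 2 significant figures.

v = 10 m/s

Energy at A: mgh₁ = (33)(9.8)(18) = 5821.2 J
Friction loss: W_f = μ_k mg d = 1245 J
At B: ½mv² + mgh₂ = mgh₁ − W_f
½mv² = 5821.2 − 1245 − 2813.6 = 1762.5 J
v = √(2 × 1762.5/33) = 10.34 m/s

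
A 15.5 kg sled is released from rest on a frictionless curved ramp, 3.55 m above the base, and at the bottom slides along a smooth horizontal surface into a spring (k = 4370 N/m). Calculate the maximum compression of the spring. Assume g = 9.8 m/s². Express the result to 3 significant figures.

At max compression the sled is momentarily at rest: mgh = ½kx²
x = √(2mgh/k) = √(2 × 15.5 × 9.8 × 3.55 / 4370) = 0.4968 m

x = 0.497 m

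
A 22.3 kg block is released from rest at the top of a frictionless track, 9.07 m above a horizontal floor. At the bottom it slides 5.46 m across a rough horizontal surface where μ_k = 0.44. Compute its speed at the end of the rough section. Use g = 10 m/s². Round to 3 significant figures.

v = 11.5 m/s

Energy at the top = energy at the end + work done against friction:
mgh = ½mv² + μ_k m g d
W_f = μ_k mg d = (0.44)(22.3)(10)(5.46) = 535.7 J
½mv² = mgh − W_f = 2022.6 − 535.7 = 1486.9 J
v = √(2 × 1486.9/22.3) = 11.55 m/s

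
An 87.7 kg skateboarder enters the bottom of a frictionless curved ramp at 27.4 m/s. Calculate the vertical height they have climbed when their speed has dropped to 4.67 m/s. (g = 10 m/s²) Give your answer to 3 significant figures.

h = 36.4 m

Energy balance between the two points: ½mv₁² = ½mv₂² + mgh
h = (v₁² − v₂²)/(2g) = (27.4² − 4.67²)/(2 × 10) = 36.45 m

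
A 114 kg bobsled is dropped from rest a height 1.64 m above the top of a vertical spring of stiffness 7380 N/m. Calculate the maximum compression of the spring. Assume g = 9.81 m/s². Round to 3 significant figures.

x = 0.873 m

Measuring PE from the top of the relaxed spring, at max compression the bobsled has dropped H + x with zero KE, so:
mg(H + x) = ½kx²
½(7380)x² − (114)(9.81)x − (114)(9.81)(1.64) = 0
3690x² − 1118x − 1834 = 0
x = [1118 + √(1.251e+06 + 2.7071e+07)]/(2 × 3690) = 0.8726 m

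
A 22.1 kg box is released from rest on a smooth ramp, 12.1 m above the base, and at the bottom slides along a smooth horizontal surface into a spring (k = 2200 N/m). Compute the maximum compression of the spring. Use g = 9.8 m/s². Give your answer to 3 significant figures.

x = 1.54 m

At max compression the box is momentarily at rest: mgh = ½kx²
x = √(2mgh/k) = √(2 × 22.1 × 9.8 × 12.1 / 2200) = 1.543 m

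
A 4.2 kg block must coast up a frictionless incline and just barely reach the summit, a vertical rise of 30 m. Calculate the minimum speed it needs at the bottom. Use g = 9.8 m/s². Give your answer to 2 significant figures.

At the top it is momentarily at rest, so all KE converts to PE: ½mv² = mgh
v = √(2gh) = √(2 × 9.8 × 30) = 24.25 m/s

v = 24 m/s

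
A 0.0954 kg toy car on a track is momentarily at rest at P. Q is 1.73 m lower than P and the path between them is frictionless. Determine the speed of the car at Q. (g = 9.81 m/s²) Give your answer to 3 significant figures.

v = 5.83 m/s

Mechanical energy is conserved (no friction): mgh = ½mv²
v = √(2gh) = √(2 × 9.81 × 1.73) = √33.943 = 5.826 m/s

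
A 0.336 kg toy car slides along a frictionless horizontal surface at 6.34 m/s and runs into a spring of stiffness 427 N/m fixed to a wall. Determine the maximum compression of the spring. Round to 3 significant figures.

All KE is stored as spring PE at maximum compression: ½mv² = ½kx²
x = v√(m/k) = 6.34 × √(0.336/427) = 0.1778 m

x = 0.178 m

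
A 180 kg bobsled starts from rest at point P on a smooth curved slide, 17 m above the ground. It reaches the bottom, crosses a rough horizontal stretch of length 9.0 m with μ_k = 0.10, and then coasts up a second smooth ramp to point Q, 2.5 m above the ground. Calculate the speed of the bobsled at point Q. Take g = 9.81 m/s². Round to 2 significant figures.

v = 16 m/s

Energy at P: mgh₁ = (180)(9.81)(17) = 30019 J
Friction loss: W_f = μ_k mg d = 1589 J
At Q: ½mv² + mgh₂ = mgh₁ − W_f
½mv² = 30019 − 1589 − 4414.5 = 24015 J
v = √(2 × 24015/180) = 16.33 m/s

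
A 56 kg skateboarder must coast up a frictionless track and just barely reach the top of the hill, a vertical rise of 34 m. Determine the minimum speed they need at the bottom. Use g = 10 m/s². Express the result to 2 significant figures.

At the top they are momentarily at rest, so all KE converts to PE: ½mv² = mgh
v = √(2gh) = √(2 × 10 × 34) = 26.08 m/s

v = 26 m/s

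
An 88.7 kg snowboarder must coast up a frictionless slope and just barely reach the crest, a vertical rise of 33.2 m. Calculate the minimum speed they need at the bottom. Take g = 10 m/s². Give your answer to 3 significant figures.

v = 25.8 m/s

At the top they are momentarily at rest, so all KE converts to PE: ½mv² = mgh
v = √(2gh) = √(2 × 10 × 33.2) = 25.77 m/s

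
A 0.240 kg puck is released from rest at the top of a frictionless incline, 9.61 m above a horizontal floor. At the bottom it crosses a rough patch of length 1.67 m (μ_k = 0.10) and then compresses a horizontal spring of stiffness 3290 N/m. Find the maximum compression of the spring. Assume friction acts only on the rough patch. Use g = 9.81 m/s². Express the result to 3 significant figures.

x = 0.116 m

Initial energy: E₁ = mgh = (0.240)(9.81)(9.61) = 22.626 J
Friction removes W_f = μ_k mg d = (0.10)(0.240)(9.81)(1.67) = 0.3932 J
Energy reaching the spring: E = 22.626 − 0.3932 = 22.233 J
At max compression ½kx² = E ⇒ x = √(2E/k) = √(2 × 22.233/3290) = 0.1163 m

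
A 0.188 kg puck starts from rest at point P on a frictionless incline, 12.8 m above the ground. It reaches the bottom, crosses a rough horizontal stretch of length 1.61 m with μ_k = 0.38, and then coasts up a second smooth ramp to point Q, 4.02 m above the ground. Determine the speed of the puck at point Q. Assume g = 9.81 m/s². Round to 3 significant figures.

v = 12.7 m/s

Energy at P: mgh₁ = (0.188)(9.81)(12.8) = 23.607 J
Friction loss: W_f = μ_k mg d = 1.128 J
At Q: ½mv² + mgh₂ = mgh₁ − W_f
½mv² = 23.607 − 1.128 − 7.4140 = 15.064 J
v = √(2 × 15.064/0.188) = 12.66 m/s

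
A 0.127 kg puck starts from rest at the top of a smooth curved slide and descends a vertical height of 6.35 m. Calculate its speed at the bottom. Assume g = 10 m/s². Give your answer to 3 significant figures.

By conservation of mechanical energy, mgh = ½mv²
v = √(2gh) = √(2 × 10 × 6.35) = √127.00 = 11.27 m/s

v = 11.3 m/s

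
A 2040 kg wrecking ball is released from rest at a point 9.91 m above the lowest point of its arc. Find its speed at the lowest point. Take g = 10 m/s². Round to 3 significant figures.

Energy conservation between the two points: mgh = ½mv²
The mass cancels from both sides.
v = √(2gh) = √(2 × 10 × 9.91) = √198.20 = 14.08 m/s

v = 14.1 m/s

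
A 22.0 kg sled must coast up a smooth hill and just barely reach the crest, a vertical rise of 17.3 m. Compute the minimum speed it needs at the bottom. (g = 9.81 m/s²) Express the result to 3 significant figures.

v = 18.4 m/s

At the top it is momentarily at rest, so all KE converts to PE: ½mv² = mgh
v = √(2gh) = √(2 × 9.81 × 17.3) = 18.42 m/s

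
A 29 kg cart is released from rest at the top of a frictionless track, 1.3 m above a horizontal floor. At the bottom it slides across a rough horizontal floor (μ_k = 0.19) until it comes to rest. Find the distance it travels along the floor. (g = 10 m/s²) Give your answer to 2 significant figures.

d = 6.8 m

Applying the work–energy principle:
At rest all PE has been dissipated by friction: mgh = μ_k m g d
d = h/μ_k = 1.3/0.19 = 6.842 m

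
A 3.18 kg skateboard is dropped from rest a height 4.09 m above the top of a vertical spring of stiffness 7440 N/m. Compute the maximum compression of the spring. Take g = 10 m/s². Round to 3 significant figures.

x = 0.191 m

Measuring PE from the top of the relaxed spring, at max compression the skateboard has dropped H + x with zero KE, so:
mg(H + x) = ½kx²
½(7440)x² − (3.18)(10)x − (3.18)(10)(4.09) = 0
3720x² − 31.80x − 130.1 = 0
x = [31.80 + √(1011 + 1.9353e+06)]/(2 × 3720) = 0.1913 m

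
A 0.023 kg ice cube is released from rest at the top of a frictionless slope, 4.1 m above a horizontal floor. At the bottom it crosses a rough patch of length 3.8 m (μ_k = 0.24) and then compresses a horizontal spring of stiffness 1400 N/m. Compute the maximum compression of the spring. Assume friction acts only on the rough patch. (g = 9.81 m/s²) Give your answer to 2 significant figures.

x = 0.032 m

Initial energy: E₁ = mgh = (0.023)(9.81)(4.1) = 0.92508 J
Friction removes W_f = μ_k mg d = (0.24)(0.023)(9.81)(3.8) = 0.2058 J
Energy reaching the spring: E = 0.92508 − 0.2058 = 0.71931 J
At max compression ½kx² = E ⇒ x = √(2E/k) = √(2 × 0.71931/1400) = 0.03206 m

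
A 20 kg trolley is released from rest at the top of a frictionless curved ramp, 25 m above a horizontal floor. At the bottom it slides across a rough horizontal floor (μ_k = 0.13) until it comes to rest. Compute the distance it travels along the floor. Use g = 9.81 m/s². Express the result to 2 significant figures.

d = 190 m

Energy at the top = energy at the end + work done against friction:
At rest all PE has been dissipated by friction: mgh = μ_k m g d
d = h/μ_k = 25/0.13 = 192.3 m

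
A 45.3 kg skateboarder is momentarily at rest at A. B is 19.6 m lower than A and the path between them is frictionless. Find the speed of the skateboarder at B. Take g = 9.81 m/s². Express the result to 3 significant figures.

By conservation of mechanical energy, mgh = ½mv²
v = √(2gh) = √(2 × 9.81 × 19.6) = √384.55 = 19.61 m/s

v = 19.6 m/s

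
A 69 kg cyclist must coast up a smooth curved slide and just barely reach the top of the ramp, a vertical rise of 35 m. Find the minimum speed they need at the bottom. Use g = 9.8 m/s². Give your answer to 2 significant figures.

v = 26 m/s

At the top they are momentarily at rest, so all KE converts to PE: ½mv² = mgh
v = √(2gh) = √(2 × 9.8 × 35) = 26.19 m/s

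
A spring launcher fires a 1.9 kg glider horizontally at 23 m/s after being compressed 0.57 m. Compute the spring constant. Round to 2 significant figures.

k = 3100 N/m

Energy stored in the spring equals the launch KE: ½kx² = ½mv²
k = mv²/x² = (1.9)(23)²/(0.57)² = 3094 N/m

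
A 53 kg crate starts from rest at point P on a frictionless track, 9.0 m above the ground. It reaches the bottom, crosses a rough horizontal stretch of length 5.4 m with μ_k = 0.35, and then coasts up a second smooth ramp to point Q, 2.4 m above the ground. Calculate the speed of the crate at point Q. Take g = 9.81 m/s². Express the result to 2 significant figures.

v = 9.6 m/s

Energy at P: mgh₁ = (53)(9.81)(9.0) = 4679.4 J
Friction loss: W_f = μ_k mg d = 982.7 J
At Q: ½mv² + mgh₂ = mgh₁ − W_f
½mv² = 4679.4 − 982.7 − 1247.8 = 2448.9 J
v = √(2 × 2448.9/53) = 9.613 m/s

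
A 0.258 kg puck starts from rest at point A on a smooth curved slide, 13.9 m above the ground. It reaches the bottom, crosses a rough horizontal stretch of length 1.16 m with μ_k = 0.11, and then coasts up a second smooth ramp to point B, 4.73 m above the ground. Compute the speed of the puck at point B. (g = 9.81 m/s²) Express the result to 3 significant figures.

v = 13.3 m/s

Energy at A: mgh₁ = (0.258)(9.81)(13.9) = 35.181 J
Friction loss: W_f = μ_k mg d = 0.3230 J
At B: ½mv² + mgh₂ = mgh₁ − W_f
½mv² = 35.181 − 0.3230 − 11.972 = 22.886 J
v = √(2 × 22.886/0.258) = 13.32 m/s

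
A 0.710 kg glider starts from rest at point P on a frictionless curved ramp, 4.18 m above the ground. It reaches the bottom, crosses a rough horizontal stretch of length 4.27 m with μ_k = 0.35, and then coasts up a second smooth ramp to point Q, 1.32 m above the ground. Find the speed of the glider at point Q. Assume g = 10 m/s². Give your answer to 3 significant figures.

Energy at P: mgh₁ = (0.710)(10)(4.18) = 29.678 J
Friction loss: W_f = μ_k mg d = 10.61 J
At Q: ½mv² + mgh₂ = mgh₁ − W_f
½mv² = 29.678 − 10.61 − 9.3720 = 9.6950 J
v = √(2 × 9.6950/0.710) = 5.226 m/s

v = 5.23 m/s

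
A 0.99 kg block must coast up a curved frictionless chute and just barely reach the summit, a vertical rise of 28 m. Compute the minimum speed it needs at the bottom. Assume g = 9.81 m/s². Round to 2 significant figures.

v = 23 m/s

At the top it is momentarily at rest, so all KE converts to PE: ½mv² = mgh
v = √(2gh) = √(2 × 9.81 × 28) = 23.44 m/s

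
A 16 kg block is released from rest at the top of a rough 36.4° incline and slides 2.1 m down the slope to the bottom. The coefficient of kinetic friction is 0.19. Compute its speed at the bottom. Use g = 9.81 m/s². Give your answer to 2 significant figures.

Energy: mgh = ½mv² + W_f, with h = L sinθ and W_f = μ_k (mg cosθ) L
mgh = mgL sinθ = (16)(9.81)(2.1)sin36.4° = 195.60 J
W_f = μ_k mg cosθ · L = (0.19)(16)(9.81)cos36.4°·2.1 = 50.41 J
½mv² = 195.60 − 50.41 = 145.19 J
v = √(2 × 145.19/16) = 4.260 m/s

v = 4.3 m/s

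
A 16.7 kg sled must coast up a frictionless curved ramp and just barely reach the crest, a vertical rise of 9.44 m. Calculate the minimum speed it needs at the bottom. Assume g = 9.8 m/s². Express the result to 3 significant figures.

At the top it is momentarily at rest, so all KE converts to PE: ½mv² = mgh
v = √(2gh) = √(2 × 9.8 × 9.44) = 13.60 m/s

v = 13.6 m/s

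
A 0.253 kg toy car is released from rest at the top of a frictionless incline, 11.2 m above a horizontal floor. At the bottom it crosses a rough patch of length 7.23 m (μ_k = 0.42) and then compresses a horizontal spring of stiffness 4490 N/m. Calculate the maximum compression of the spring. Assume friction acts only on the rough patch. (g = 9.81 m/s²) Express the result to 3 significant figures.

x = 0.0950 m

Initial energy: E₁ = mgh = (0.253)(9.81)(11.2) = 27.798 J
Friction removes W_f = μ_k mg d = (0.42)(0.253)(9.81)(7.23) = 7.537 J
Energy reaching the spring: E = 27.798 − 7.537 = 20.261 J
At max compression ½kx² = E ⇒ x = √(2E/k) = √(2 × 20.261/4490) = 0.09500 m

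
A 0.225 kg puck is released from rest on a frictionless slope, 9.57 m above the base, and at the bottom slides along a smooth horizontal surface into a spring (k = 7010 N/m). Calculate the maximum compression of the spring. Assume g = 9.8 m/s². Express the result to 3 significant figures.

At max compression the puck is momentarily at rest: mgh = ½kx²
x = √(2mgh/k) = √(2 × 0.225 × 9.8 × 9.57 / 7010) = 0.07759 m

x = 0.0776 m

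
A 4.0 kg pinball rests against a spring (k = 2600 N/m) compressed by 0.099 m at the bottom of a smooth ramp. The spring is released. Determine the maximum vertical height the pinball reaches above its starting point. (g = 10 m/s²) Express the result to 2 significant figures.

All spring PE becomes gravitational PE at the highest point: ½kx² = mgh
h = kx²/(2mg) = (2600)(0.099)²/(2 × 4.0 × 10) = 0.3185 m

h = 0.32 m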